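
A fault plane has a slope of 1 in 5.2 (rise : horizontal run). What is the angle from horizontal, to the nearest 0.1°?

10.9°

tan θ = 1/5.2 = 0.1923
θ = arctan(0.1923) = 10.89°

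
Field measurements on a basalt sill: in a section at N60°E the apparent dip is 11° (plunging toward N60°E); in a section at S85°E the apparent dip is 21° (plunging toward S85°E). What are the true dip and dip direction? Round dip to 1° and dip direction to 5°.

Each apparent-dip line lies in the plane. As unit vectors (x east, y north, z up), v₁ plunges 11°→N60°E and v₂ plunges 21°→S85°E.
Cross product v₁ × v₂ gives the pole to the plane: n ∝ (0.191, -0.127, 0.526).
True dip = arccos(n_z / |n|) = arccos(0.9162) = 23.6°.
Dip direction = atan2(0.191, -0.127) = 124° (azimuth of n's horizontal projection).

true dip 24°, dip direction 125°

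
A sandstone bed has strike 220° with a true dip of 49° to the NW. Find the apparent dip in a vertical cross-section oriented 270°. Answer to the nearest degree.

The strike is 220° and the section trends 270°; the acute angle between them is β = 50°.
tan(apparent dip) = tan 49° · sin 50° = 0.8812
α = arctan(0.8812) = 41.39°

41°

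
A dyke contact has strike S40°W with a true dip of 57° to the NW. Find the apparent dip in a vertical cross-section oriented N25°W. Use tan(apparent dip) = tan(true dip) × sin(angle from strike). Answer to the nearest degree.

54°

The section lies 65° from the strike.
tan(apparent dip) = tan 57° · sin 65° = 1.3956
α = arctan(1.3956) = 54.38°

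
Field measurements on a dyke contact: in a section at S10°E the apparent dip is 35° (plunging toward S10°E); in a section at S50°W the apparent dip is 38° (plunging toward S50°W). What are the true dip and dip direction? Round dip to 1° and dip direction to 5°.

true dip 41°, dip direction 205°

The two traces are lines in the plane: v₁ = (sin 170°·cos 35°, cos 170°·cos 35°, −sin 35°), v₂ = (sin 230°·cos 38°, cos 230°·cos 38°, −sin 38°).
n = v₁ × v₂ = (-0.206, -0.434, 0.559) (taken with n_z > 0).
True dip = arccos(n_z / |n|) = arccos(0.7585) = 40.7°.
Dip direction = azimuth of (n_x, n_y) = atan2(-0.206, -0.434) = 205°.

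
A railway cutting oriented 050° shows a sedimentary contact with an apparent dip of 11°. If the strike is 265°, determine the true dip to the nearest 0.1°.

18.7°

The section is 35° from the strike.
tan(true dip) = tan 11° / sin 35° = 0.3389
δ = arctan(0.3389) = 18.72°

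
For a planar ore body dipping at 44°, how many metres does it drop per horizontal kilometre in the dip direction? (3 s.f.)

drop per km = 1000 × tan 44° = 1000 × 0.9657

966 m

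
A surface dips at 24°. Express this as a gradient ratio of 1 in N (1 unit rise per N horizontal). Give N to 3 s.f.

1 in 2.25

1 : N means tan θ = 1/N, so N = 1/tan 24° = 1/0.4452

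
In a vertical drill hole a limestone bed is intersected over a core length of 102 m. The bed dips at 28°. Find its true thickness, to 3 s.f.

90.1 m

True thickness t = h · cos(dip) = 102 × cos 28°
t = 102 × 0.8829 = 90.061 m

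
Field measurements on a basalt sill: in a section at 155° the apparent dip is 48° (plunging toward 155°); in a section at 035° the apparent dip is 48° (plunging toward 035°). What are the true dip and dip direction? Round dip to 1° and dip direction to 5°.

The two traces are lines in the plane: v₁ = (sin 155°·cos 48°, cos 155°·cos 48°, −sin 48°), v₂ = (sin 35°·cos 48°, cos 35°·cos 48°, −sin 48°).
n = v₁ × v₂ = (0.858, -0.075, 0.388) (taken with n_z > 0).
Dip δ = arctan(|n_h|/n_z) = arctan(0.861/0.388) = 65.8°.
The horizontal component of n points toward azimuth atan2(n_x, n_y) = 95°, the dip direction.

true dip 66°, dip direction 095°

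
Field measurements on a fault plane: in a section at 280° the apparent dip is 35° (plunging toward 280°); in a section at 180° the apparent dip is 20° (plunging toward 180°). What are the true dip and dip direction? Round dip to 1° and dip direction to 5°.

true dip 41°, dip direction 245°

Represent each trace as a vector plunging at its apparent dip toward its trend (east-north-up frame): v₁ = (-0.807, 0.142, -0.574), v₂ = (0.000, -0.940, -0.342).
The plane normal is n = v₁ × v₂ ∝ (-0.588, -0.276, 0.758).
True dip = arccos(n_z / |n|) = arccos(0.7595) = 40.6°.
The horizontal component of n points toward azimuth atan2(n_x, n_y) = 245°, the dip direction.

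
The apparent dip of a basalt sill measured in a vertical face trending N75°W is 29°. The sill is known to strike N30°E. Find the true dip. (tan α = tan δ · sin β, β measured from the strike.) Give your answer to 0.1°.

The section is 75° from the strike.
tan δ = tan α / sin β = tan 29° / sin 75° = 0.5543 / 0.9659 = 0.5739
true dip = arctan 0.5739 = 29.85°

29.8°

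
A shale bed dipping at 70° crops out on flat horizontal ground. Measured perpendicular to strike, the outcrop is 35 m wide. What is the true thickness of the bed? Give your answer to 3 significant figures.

True thickness t = w · sin(dip) = 35 × sin 70°
t = 35 × 0.9397 = 32.889 m

32.9 m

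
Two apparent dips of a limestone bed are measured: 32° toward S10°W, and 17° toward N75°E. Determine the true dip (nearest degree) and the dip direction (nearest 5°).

Represent each trace as a vector plunging at its apparent dip toward its trend (east-north-up frame): v₁ = (-0.147, -0.835, -0.530), v₂ = (0.924, 0.248, -0.292).
The plane normal is n = v₁ × v₂ ∝ (0.375, -0.533, 0.735).
True dip = arccos(n_z / |n|) = arccos(0.7483) = 41.6°.
Dip direction = azimuth of (n_x, n_y) = atan2(0.375, -0.533) = 145°.

true dip 42°, dip direction 145°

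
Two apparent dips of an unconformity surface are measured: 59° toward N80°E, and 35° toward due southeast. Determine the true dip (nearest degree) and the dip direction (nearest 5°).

true dip 59°, dip direction 070°

The two traces are lines in the plane: v₁ = (sin 80°·cos 59°, cos 80°·cos 59°, −sin 59°), v₂ = (sin 135°·cos 35°, cos 135°·cos 35°, −sin 35°).
Cross product v₁ × v₂ gives the pole to the plane: n ∝ (0.548, 0.206, 0.346).
True dip = arccos(n_z / |n|) = arccos(0.5086) = 59.4°.
The horizontal component of n points toward azimuth atan2(n_x, n_y) = 69°, the dip direction.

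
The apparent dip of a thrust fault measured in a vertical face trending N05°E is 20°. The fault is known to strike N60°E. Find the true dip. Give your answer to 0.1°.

β = acute angle between strike N60°E and section N05°E = 55°.
tan δ = tan α / sin β = tan 20° / sin 55° = 0.3640 / 0.8192 = 0.4443
true dip = arctan 0.4443 = 23.96°

24.0°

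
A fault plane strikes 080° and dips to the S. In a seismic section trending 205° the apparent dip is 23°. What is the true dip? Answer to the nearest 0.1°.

27.4°

β = acute angle between strike 080° and section 205° = 55°.
tan δ = tan α / sin β = tan 23° / sin 55° = 0.4245 / 0.8192 = 0.5182
true dip = arctan 0.5182 = 27.39°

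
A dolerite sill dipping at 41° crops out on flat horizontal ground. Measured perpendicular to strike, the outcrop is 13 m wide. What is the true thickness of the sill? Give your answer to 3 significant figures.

True thickness t = w · sin(dip) = 13 × sin 41°
t = 13 × 0.6561 = 8.529 m

8.53 m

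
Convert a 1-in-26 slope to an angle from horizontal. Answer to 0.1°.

tan θ = 1/26 = 0.0385
θ = arctan(0.0385) = 2.20°

2.2°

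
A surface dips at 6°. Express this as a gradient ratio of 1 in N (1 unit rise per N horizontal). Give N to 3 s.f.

1 in 9.51

1 : N means tan θ = 1/N, so N = 1/tan 6° = 1/0.1051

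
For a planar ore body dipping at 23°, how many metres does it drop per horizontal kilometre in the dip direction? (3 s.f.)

drop per km = 1000 × tan 23° = 1000 × 0.4245

424 m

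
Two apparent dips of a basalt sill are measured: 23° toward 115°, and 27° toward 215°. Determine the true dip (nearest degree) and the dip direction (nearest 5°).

Represent each trace as a vector plunging at its apparent dip toward its trend (east-north-up frame): v₁ = (0.834, -0.389, -0.391), v₂ = (-0.511, -0.730, -0.454).
The plane normal is n = v₁ × v₂ ∝ (0.109, -0.578, 0.808).
tan δ = √(n_x²+n_y²)/n_z = 0.589/0.808, so δ = 36.1°.
Dip direction = azimuth of (n_x, n_y) = atan2(0.109, -0.578) = 169°.

true dip 36°, dip direction 170°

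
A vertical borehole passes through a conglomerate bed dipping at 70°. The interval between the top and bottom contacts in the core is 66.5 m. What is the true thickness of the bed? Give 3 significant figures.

True thickness t = h · cos(dip) = 66.5 × cos 70°
t = 66.5 × 0.3420 = 22.744 m

22.7 m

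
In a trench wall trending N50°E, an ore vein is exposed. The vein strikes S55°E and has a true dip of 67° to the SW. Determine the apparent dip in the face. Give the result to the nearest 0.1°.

Angle between strike (S55°E) and section (N50°E): β = 75°.
tan α = tan 67° × sin 75° = 2.3559 × 0.9659 = 2.2756
apparent dip = arctan 2.2756 = 66.28°

66.3°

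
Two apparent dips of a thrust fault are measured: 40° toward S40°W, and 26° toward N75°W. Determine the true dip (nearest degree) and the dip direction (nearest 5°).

true dip 40°, dip direction 230°

The two traces are lines in the plane: v₁ = (sin 220°·cos 40°, cos 220°·cos 40°, −sin 40°), v₂ = (sin 285°·cos 26°, cos 285°·cos 26°, −sin 26°).
n = v₁ × v₂ = (-0.407, -0.342, 0.624) (taken with n_z > 0).
Dip δ = arctan(|n_h|/n_z) = arctan(0.532/0.624) = 40.4°.
Dip direction = azimuth of (n_x, n_y) = atan2(-0.407, -0.342) = 230°.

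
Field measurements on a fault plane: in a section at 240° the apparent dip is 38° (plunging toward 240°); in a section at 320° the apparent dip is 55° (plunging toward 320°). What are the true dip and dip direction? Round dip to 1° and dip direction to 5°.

true dip 57°, dip direction 300°

Each apparent-dip line lies in the plane. As unit vectors (x east, y north, z up), v₁ plunges 38°→240° and v₂ plunges 55°→320°.
The plane normal is n = v₁ × v₂ ∝ (-0.593, 0.332, 0.445).
tan δ = √(n_x²+n_y²)/n_z = 0.680/0.445, so δ = 56.8°.
Dip direction = azimuth of (n_x, n_y) = atan2(-0.593, 0.332) = 299°.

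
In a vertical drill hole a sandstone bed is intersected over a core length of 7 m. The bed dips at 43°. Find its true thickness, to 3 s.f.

5.12 m

True thickness t = h · cos(dip) = 7 × cos 43°
t = 7 × 0.7314 = 5.119 m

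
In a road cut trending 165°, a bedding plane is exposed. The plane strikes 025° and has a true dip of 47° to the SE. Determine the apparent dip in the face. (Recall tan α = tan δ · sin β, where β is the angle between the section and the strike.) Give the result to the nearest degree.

35°

The strike is 025° and the section trends 165°; the acute angle between them is β = 40°.
tan α = tan 47° × sin 40° = 1.0724 × 0.6428 = 0.6893
apparent dip = arctan 0.6893 = 34.58°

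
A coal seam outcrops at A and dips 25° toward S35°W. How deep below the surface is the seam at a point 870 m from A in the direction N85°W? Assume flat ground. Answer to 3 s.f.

The hole lies 60° from the dip direction, so the down-dip offset is 870 × cos 60° = 435.00 m.
Depth = down-dip offset × tan(dip) = 435.00 × tan 25° = 435.00 × 0.4663
Depth = 202.84 m

203 m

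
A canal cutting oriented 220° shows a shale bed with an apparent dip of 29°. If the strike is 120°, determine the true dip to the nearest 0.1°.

29.4°

The section is 80° from the strike.
tan(true dip) = tan 29° / sin 80° = 0.5629
true dip = arctan 0.5629 = 29.37°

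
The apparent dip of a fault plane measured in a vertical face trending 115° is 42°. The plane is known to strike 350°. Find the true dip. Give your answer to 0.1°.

47.7°

The section is 55° from the strike.
tan(true dip) = tan 42° / sin 55° = 1.0992
δ = arctan(1.0992) = 47.71°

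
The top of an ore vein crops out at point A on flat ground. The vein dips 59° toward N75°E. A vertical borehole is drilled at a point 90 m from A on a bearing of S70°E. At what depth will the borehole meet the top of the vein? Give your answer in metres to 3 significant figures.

The hole lies 35° from the dip direction, so the down-dip offset is 90 × cos 35° = 73.72 m.
Depth = down-dip offset × tan(dip) = 73.72 × tan 59° = 73.72 × 1.6643
Depth = 122.70 m

123 m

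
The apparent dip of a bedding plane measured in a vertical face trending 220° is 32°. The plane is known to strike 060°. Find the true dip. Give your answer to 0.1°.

61.3°

The section is 20° from the strike.
tan δ = tan α / sin β = tan 32° / sin 20° = 0.6249 / 0.3420 = 1.8270
δ = arctan(1.8270) = 61.31°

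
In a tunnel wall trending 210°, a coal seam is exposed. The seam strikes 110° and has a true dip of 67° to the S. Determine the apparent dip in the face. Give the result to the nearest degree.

67°

The section lies 80° from the strike.
tan(apparent dip) = tan 67° · sin 80° = 2.3201
α = arctan(2.3201) = 66.68°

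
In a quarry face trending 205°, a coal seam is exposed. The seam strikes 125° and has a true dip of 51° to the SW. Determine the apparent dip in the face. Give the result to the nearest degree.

51°

Angle between strike (125°) and section (205°): β = 80°.
tan α = tan 51° × sin 80° = 1.2349 × 0.9848 = 1.2161
apparent dip = arctan 1.2161 = 50.57°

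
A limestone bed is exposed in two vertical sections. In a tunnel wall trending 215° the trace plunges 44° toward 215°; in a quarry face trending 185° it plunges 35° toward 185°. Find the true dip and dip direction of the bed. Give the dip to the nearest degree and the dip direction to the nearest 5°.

The two traces are lines in the plane: v₁ = (sin 215°·cos 44°, cos 215°·cos 44°, −sin 44°), v₂ = (sin 185°·cos 35°, cos 185°·cos 35°, −sin 35°).
Cross product v₁ × v₂ gives the pole to the plane: n ∝ (-0.229, -0.187, 0.295).
tan δ = √(n_x²+n_y²)/n_z = 0.296/0.295, so δ = 45.1°.
The horizontal component of n points toward azimuth atan2(n_x, n_y) = 231°, the dip direction.

true dip 45°, dip direction 230°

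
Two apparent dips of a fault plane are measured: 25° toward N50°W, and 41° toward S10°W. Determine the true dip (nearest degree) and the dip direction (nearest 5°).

true dip 54°, dip direction 240°

Each apparent-dip line lies in the plane. As unit vectors (x east, y north, z up), v₁ plunges 25°→N50°W and v₂ plunges 41°→S10°W.
Cross product v₁ × v₂ gives the pole to the plane: n ∝ (-0.696, -0.400, 0.592).
True dip = arccos(n_z / |n|) = arccos(0.5936) = 53.6°.
Dip direction = atan2(-0.696, -0.400) = 240° (azimuth of n's horizontal projection).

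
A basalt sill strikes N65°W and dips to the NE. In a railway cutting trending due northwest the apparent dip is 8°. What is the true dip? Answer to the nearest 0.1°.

β = acute angle between strike N65°W and section due northwest = 20°.
tan(true dip) = tan 8° / sin 20° = 0.4109
δ = arctan(0.4109) = 22.34°

22.3°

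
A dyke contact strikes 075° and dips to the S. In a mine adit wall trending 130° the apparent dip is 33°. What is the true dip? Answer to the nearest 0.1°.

38.4°

β = acute angle between strike 075° and section 130° = 55°.
tan(true dip) = tan 33° / sin 55° = 0.7928
true dip = arctan 0.7928 = 38.41°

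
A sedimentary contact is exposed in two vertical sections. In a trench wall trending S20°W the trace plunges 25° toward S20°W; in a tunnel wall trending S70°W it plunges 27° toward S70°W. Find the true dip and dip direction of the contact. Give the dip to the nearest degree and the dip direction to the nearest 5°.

The two traces are lines in the plane: v₁ = (sin 200°·cos 25°, cos 200°·cos 25°, −sin 25°), v₂ = (sin 250°·cos 27°, cos 250°·cos 27°, −sin 27°).
Cross product v₁ × v₂ gives the pole to the plane: n ∝ (-0.258, -0.213, 0.619).
True dip = arccos(n_z / |n|) = arccos(0.8796) = 28.4°.
Dip direction = atan2(-0.258, -0.213) = 230° (azimuth of n's horizontal projection).

true dip 28°, dip direction 230°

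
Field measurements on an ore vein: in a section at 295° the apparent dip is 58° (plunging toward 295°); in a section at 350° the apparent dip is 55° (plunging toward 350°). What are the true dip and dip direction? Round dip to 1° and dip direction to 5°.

Each apparent-dip line lies in the plane. As unit vectors (x east, y north, z up), v₁ plunges 58°→295° and v₂ plunges 55°→350°.
The plane normal is n = v₁ × v₂ ∝ (-0.296, 0.309, 0.249).
Dip δ = arctan(|n_h|/n_z) = arctan(0.428/0.249) = 59.8°.
The horizontal component of n points toward azimuth atan2(n_x, n_y) = 316°, the dip direction.

true dip 60°, dip direction 315°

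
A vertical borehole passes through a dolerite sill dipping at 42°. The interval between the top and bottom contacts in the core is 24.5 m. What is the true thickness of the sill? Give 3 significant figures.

True thickness t = h · cos(dip) = 24.5 × cos 42°
t = 24.5 × 0.7431 = 18.207 m

18.2 m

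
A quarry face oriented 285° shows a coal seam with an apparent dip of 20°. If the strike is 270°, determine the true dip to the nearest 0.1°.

The section is 15° from the strike.
tan(true dip) = tan 20° / sin 15° = 1.4063
δ = arctan(1.4063) = 54.58°

54.6°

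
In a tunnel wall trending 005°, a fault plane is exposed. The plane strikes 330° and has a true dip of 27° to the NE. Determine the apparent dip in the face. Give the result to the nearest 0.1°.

16.3°

Angle between strike (330°) and section (005°): β = 35°.
tan(apparent dip) = tan 27° · sin 35° = 0.2923
apparent dip = arctan 0.2923 = 16.29°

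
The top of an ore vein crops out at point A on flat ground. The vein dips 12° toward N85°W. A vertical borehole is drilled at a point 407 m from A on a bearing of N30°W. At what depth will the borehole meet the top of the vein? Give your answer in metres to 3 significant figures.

The hole lies 55° from the dip direction, so the down-dip offset is 407 × cos 55° = 233.45 m.
Depth = down-dip offset × tan(dip) = 233.45 × tan 12° = 233.45 × 0.2126
Depth = 49.62 m

49.6 m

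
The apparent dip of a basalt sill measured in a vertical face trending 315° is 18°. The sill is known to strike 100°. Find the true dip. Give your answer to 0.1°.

29.5°

β = acute angle between strike 100° and section 315° = 35°.
tan δ = tan α / sin β = tan 18° / sin 35° = 0.3249 / 0.5736 = 0.5665
δ = arctan(0.5665) = 29.53°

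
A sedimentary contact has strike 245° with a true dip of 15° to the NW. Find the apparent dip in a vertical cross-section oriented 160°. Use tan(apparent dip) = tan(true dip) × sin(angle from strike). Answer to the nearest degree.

15°

The strike is 245° and the section trends 160°; the acute angle between them is β = 85°.
tan α = tan 15° × sin 85° = 0.2679 × 0.9962 = 0.2669
α = arctan(0.2669) = 14.95°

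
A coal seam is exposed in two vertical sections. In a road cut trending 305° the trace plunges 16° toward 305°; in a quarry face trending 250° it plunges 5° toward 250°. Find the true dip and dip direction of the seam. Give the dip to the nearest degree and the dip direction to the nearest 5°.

The two traces are lines in the plane: v₁ = (sin 305°·cos 16°, cos 305°·cos 16°, −sin 16°), v₂ = (sin 250°·cos 5°, cos 250°·cos 5°, −sin 5°).
Cross product v₁ × v₂ gives the pole to the plane: n ∝ (-0.142, 0.189, 0.784).
tan δ = √(n_x²+n_y²)/n_z = 0.237/0.784, so δ = 16.8°.
Dip direction = atan2(-0.142, 0.189) = 323° (azimuth of n's horizontal projection).

true dip 17°, dip direction 325°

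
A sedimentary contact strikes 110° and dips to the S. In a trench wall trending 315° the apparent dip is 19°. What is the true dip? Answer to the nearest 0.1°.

The section is 25° from the strike.
tan(true dip) = tan 19° / sin 25° = 0.8147
δ = arctan(0.8147) = 39.17°

39.2°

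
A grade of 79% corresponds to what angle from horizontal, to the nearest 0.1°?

tan θ = 79/100 = 0.7900
θ = arctan(0.7900) = 38.31°

38.3°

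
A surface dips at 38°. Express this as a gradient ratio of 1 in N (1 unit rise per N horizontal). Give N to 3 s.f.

1 in 1.28

1 : N means tan θ = 1/N, so N = 1/tan 38° = 1/0.7813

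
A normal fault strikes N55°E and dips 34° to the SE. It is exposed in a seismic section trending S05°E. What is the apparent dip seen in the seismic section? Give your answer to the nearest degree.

Angle between strike (N55°E) and section (S05°E): β = 60°.
tan(apparent dip) = tan 34° · sin 60° = 0.5841
α = arctan(0.5841) = 30.29°

30°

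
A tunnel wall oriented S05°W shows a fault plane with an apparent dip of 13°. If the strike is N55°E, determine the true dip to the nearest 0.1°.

16.8°

β = acute angle between strike N55°E and section S05°W = 50°.
tan(true dip) = tan 13° / sin 50° = 0.3014
δ = arctan(0.3014) = 16.77°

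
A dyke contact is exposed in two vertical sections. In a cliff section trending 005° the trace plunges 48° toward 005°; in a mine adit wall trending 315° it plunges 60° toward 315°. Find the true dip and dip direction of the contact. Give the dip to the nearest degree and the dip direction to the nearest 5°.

Each apparent-dip line lies in the plane. As unit vectors (x east, y north, z up), v₁ plunges 48°→005° and v₂ plunges 60°→315°.
Cross product v₁ × v₂ gives the pole to the plane: n ∝ (-0.315, 0.313, 0.256).
True dip = arccos(n_z / |n|) = arccos(0.5000) = 60.0°.
Dip direction = atan2(-0.315, 0.313) = 315° (azimuth of n's horizontal projection).

true dip 60°, dip direction 315°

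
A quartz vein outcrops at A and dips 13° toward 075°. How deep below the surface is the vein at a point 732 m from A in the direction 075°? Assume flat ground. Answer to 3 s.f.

169 m

The hole is directly down-dip from the outcrop, so the down-dip offset is 732 m.
Depth = down-dip offset × tan(dip) = 732.00 × tan 13° = 732.00 × 0.2309
Depth = 169.00 m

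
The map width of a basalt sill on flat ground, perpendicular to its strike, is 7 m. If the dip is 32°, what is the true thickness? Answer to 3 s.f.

True thickness t = w · sin(dip) = 7 × sin 32°
t = 7 × 0.5299 = 3.709 m

3.71 m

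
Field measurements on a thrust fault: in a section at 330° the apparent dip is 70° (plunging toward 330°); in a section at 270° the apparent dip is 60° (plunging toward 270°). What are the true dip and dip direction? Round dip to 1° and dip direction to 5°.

The two traces are lines in the plane: v₁ = (sin 330°·cos 70°, cos 330°·cos 70°, −sin 70°), v₂ = (sin 270°·cos 60°, cos 270°·cos 60°, −sin 60°).
The plane normal is n = v₁ × v₂ ∝ (-0.257, 0.322, 0.148).
Dip δ = arctan(|n_h|/n_z) = arctan(0.411/0.148) = 70.2°.
Dip direction = atan2(-0.257, 0.322) = 321° (azimuth of n's horizontal projection).

true dip 70°, dip direction 320°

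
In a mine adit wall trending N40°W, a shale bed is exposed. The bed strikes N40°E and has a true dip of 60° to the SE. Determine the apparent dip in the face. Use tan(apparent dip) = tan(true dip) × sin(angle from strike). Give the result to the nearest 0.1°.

59.6°

The strike is N40°E and the section trends N40°W; the acute angle between them is β = 80°.
tan(apparent dip) = tan 60° · sin 80° = 1.7057
α = arctan(1.7057) = 59.62°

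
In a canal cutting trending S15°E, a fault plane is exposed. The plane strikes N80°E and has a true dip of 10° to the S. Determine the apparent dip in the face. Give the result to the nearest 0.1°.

Angle between strike (N80°E) and section (S15°E): β = 85°.
tan(apparent dip) = tan 10° · sin 85° = 0.1757
apparent dip = arctan 0.1757 = 9.96°

10.0°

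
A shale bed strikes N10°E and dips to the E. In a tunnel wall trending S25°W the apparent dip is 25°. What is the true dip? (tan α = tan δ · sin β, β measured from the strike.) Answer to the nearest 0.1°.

61.0°

β = acute angle between strike N10°E and section S25°W = 15°.
tan δ = tan α / sin β = tan 25° / sin 15° = 0.4663 / 0.2588 = 1.8017
δ = arctan(1.8017) = 60.97°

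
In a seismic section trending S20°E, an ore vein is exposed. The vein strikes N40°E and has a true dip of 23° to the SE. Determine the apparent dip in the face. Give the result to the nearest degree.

The strike is N40°E and the section trends S20°E; the acute angle between them is β = 60°.
tan(apparent dip) = tan 23° · sin 60° = 0.3676
apparent dip = arctan 0.3676 = 20.18°

20°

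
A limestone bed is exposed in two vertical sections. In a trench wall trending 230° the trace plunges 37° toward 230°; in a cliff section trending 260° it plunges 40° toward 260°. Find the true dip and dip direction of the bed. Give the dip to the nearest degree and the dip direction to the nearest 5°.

true dip 40°, dip direction 255°

The two traces are lines in the plane: v₁ = (sin 230°·cos 37°, cos 230°·cos 37°, −sin 37°), v₂ = (sin 260°·cos 40°, cos 260°·cos 40°, −sin 40°).
The plane normal is n = v₁ × v₂ ∝ (-0.250, -0.061, 0.306).
tan δ = √(n_x²+n_y²)/n_z = 0.257/0.306, so δ = 40.1°.
The horizontal component of n points toward azimuth atan2(n_x, n_y) = 256°, the dip direction.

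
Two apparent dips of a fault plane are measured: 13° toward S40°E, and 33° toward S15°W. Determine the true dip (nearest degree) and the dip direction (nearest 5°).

true dip 34°, dip direction 210°

Represent each trace as a vector plunging at its apparent dip toward its trend (east-north-up frame): v₁ = (0.626, -0.746, -0.225), v₂ = (-0.217, -0.810, -0.545).
Cross product v₁ × v₂ gives the pole to the plane: n ∝ (-0.224, -0.390, 0.669).
tan δ = √(n_x²+n_y²)/n_z = 0.450/0.669, so δ = 33.9°.
The horizontal component of n points toward azimuth atan2(n_x, n_y) = 210°, the dip direction.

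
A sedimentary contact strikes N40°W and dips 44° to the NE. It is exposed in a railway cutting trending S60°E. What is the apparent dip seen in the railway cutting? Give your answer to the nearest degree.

18°

The section lies 20° from the strike.
tan(apparent dip) = tan 44° · sin 20° = 0.3303
apparent dip = arctan 0.3303 = 18.28°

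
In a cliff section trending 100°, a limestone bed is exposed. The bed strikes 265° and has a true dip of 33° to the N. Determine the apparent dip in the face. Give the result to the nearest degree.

The section lies 15° from the strike.
tan α = tan 33° × sin 15° = 0.6494 × 0.2588 = 0.1681
α = arctan(0.1681) = 9.54°

10°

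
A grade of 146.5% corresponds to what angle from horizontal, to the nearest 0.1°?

tan θ = 146.5/100 = 1.4650
θ = arctan(1.4650) = 55.68°

55.7°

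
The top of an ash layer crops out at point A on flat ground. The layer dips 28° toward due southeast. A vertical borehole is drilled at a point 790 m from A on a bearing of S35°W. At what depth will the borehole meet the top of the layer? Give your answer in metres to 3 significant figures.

The hole lies 80° from the dip direction, so the down-dip offset is 790 × cos 80° = 137.18 m.
Depth = down-dip offset × tan(dip) = 137.18 × tan 28° = 137.18 × 0.5317
Depth = 72.94 m

72.9 m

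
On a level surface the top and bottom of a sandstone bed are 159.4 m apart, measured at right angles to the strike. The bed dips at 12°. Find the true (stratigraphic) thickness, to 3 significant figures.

True thickness t = w · sin(dip) = 159.4 × sin 12°
t = 159.4 × 0.2079 = 33.141 m

33.1 m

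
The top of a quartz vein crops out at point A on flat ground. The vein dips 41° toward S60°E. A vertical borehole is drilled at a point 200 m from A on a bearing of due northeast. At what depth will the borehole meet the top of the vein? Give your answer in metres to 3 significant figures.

45.0 m

The hole lies 75° from the dip direction, so the down-dip offset is 200 × cos 75° = 51.76 m.
Depth = down-dip offset × tan(dip) = 51.76 × tan 41° = 51.76 × 0.8693
Depth = 45.00 m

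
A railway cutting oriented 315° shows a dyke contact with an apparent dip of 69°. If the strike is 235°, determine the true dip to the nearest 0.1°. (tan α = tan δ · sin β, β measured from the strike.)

The section is 80° from the strike.
tan δ = tan α / sin β = tan 69° / sin 80° = 2.6051 / 0.9848 = 2.6453
δ = arctan(2.6453) = 69.29°

69.3°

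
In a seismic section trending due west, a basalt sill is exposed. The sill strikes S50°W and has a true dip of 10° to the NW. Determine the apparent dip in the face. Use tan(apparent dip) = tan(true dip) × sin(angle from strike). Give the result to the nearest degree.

6°

The strike is S50°W and the section trends due west; the acute angle between them is β = 40°.
tan(apparent dip) = tan 10° · sin 40° = 0.1133
α = arctan(0.1133) = 6.47°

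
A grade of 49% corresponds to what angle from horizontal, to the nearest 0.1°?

26.1°

tan θ = 49/100 = 0.4900
θ = arctan(0.4900) = 26.10°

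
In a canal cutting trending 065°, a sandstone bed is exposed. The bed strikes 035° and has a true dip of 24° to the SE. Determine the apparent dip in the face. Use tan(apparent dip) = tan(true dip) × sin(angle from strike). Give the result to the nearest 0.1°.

The section lies 30° from the strike.
tan α = tan 24° × sin 30° = 0.4452 × 0.5000 = 0.2226
α = arctan(0.2226) = 12.55°

12.6°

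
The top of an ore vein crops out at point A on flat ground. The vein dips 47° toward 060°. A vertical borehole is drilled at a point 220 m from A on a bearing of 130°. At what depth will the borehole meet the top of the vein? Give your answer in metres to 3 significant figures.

The hole lies 70° from the dip direction, so the down-dip offset is 220 × cos 70° = 75.24 m.
Depth = down-dip offset × tan(dip) = 75.24 × tan 47° = 75.24 × 1.0724
Depth = 80.69 m

80.7 m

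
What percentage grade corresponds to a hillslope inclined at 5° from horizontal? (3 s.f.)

8.75%

grade % = 100 × tan 5° = 100 × 0.0875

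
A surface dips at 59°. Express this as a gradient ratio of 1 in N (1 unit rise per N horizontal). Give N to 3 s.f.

1 in 0.601

1 : N means tan θ = 1/N, so N = 1/tan 59° = 1/1.6643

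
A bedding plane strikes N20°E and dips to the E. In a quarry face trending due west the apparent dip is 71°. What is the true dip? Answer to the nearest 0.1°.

72.1°

The section is 70° from the strike.
tan δ = tan α / sin β = tan 71° / sin 70° = 2.9042 / 0.9397 = 3.0906
δ = arctan(3.0906) = 72.07°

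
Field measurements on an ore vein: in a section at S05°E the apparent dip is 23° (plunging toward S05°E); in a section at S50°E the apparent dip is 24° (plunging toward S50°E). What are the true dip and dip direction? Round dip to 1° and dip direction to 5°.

true dip 25°, dip direction 150°

Represent each trace as a vector plunging at its apparent dip toward its trend (east-north-up frame): v₁ = (0.080, -0.917, -0.391), v₂ = (0.700, -0.587, -0.407).
Cross product v₁ × v₂ gives the pole to the plane: n ∝ (0.144, -0.241, 0.595).
True dip = arccos(n_z / |n|) = arccos(0.9045) = 25.2°.
Dip direction = atan2(0.144, -0.241) = 149° (azimuth of n's horizontal projection).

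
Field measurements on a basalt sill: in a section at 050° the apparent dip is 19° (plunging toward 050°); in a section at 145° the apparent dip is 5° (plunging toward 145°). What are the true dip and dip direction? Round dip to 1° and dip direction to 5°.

true dip 20°, dip direction 070°

Represent each trace as a vector plunging at its apparent dip toward its trend (east-north-up frame): v₁ = (0.724, 0.608, -0.326), v₂ = (0.571, -0.816, -0.087).
Cross product v₁ × v₂ gives the pole to the plane: n ∝ (0.319, 0.123, 0.938).
True dip = arccos(n_z / |n|) = arccos(0.9397) = 20.0°.
Dip direction = atan2(0.319, 0.123) = 69° (azimuth of n's horizontal projection).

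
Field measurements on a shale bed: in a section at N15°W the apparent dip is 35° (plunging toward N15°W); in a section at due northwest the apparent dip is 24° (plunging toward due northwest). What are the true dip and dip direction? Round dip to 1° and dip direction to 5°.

The two traces are lines in the plane: v₁ = (sin 345°·cos 35°, cos 345°·cos 35°, −sin 35°), v₂ = (sin 315°·cos 24°, cos 315°·cos 24°, −sin 24°).
n = v₁ × v₂ = (0.049, 0.284, 0.374) (taken with n_z > 0).
True dip = arccos(n_z / |n|) = arccos(0.7920) = 37.6°.
The horizontal component of n points toward azimuth atan2(n_x, n_y) = 10°, the dip direction.

true dip 38°, dip direction 010°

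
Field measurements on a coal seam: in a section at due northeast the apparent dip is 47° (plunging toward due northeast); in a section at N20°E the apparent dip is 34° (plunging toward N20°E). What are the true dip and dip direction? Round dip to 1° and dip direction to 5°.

true dip 52°, dip direction 080°

Represent each trace as a vector plunging at its apparent dip toward its trend (east-north-up frame): v₁ = (0.482, 0.482, -0.731), v₂ = (0.284, 0.779, -0.559).
Cross product v₁ × v₂ gives the pole to the plane: n ∝ (0.300, 0.062, 0.239).
Dip δ = arctan(|n_h|/n_z) = arctan(0.306/0.239) = 52.1°.
Dip direction = atan2(0.300, 0.062) = 78° (azimuth of n's horizontal projection).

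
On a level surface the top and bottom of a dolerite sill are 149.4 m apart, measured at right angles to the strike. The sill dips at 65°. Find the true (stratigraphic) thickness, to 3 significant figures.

True thickness t = w · sin(dip) = 149.4 × sin 65°
t = 149.4 × 0.9063 = 135.402 m

135 m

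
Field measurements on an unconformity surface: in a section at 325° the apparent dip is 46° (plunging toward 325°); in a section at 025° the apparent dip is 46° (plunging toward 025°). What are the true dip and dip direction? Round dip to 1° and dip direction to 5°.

Represent each trace as a vector plunging at its apparent dip toward its trend (east-north-up frame): v₁ = (-0.398, 0.569, -0.719), v₂ = (0.294, 0.630, -0.719).
Cross product v₁ × v₂ gives the pole to the plane: n ∝ (-0.044, 0.498, 0.418).
Dip δ = arctan(|n_h|/n_z) = arctan(0.500/0.418) = 50.1°.
Dip direction = azimuth of (n_x, n_y) = atan2(-0.044, 0.498) = 355°.

true dip 50°, dip direction 355°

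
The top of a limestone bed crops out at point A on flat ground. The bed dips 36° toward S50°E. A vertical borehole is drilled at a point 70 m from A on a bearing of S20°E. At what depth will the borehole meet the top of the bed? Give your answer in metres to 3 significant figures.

44.0 m

The hole lies 30° from the dip direction, so the down-dip offset is 70 × cos 30° = 60.62 m.
Depth = down-dip offset × tan(dip) = 60.62 × tan 36° = 60.62 × 0.7265
Depth = 44.04 m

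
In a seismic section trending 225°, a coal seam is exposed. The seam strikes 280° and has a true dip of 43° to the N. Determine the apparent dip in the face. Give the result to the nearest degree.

The strike is 280° and the section trends 225°; the acute angle between them is β = 55°.
tan(apparent dip) = tan 43° · sin 55° = 0.7639
α = arctan(0.7639) = 37.38°

37°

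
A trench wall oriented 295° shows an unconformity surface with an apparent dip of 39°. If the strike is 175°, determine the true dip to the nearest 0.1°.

43.1°

β = acute angle between strike 175° and section 295° = 60°.
tan δ = tan α / sin β = tan 39° / sin 60° = 0.8098 / 0.8660 = 0.9351
δ = arctan(0.9351) = 43.08°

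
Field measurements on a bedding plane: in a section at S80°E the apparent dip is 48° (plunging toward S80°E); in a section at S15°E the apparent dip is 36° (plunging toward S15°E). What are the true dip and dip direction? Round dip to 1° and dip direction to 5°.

true dip 49°, dip direction 115°

Each apparent-dip line lies in the plane. As unit vectors (x east, y north, z up), v₁ plunges 48°→S80°E and v₂ plunges 36°→S15°E.
n = v₁ × v₂ = (0.512, -0.232, 0.491) (taken with n_z > 0).
tan δ = √(n_x²+n_y²)/n_z = 0.562/0.491, so δ = 48.9°.
Dip direction = atan2(0.512, -0.232) = 114° (azimuth of n's horizontal projection).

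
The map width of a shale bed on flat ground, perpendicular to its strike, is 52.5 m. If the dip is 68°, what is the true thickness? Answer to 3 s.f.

True thickness t = w · sin(dip) = 52.5 × sin 68°
t = 52.5 × 0.9272 = 48.677 m

48.7 m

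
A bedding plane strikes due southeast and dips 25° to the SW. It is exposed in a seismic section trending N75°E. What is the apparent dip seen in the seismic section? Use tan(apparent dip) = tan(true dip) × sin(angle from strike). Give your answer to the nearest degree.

22°

The strike is due southeast and the section trends N75°E; the acute angle between them is β = 60°.
tan(apparent dip) = tan 25° · sin 60° = 0.4038
α = arctan(0.4038) = 21.99°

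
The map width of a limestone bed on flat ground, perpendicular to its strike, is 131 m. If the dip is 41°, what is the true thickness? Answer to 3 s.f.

85.9 m

True thickness t = w · sin(dip) = 131 × sin 41°
t = 131 × 0.6561 = 85.944 m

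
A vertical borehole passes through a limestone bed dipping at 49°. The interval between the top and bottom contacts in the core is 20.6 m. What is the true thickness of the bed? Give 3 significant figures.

13.5 m

True thickness t = h · cos(dip) = 20.6 × cos 49°
t = 20.6 × 0.6561 = 13.515 m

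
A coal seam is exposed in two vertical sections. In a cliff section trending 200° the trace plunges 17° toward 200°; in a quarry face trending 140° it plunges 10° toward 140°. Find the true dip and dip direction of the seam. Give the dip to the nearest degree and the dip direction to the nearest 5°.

Each apparent-dip line lies in the plane. As unit vectors (x east, y north, z up), v₁ plunges 17°→200° and v₂ plunges 10°→140°.
The plane normal is n = v₁ × v₂ ∝ (-0.065, -0.242, 0.816).
Dip δ = arctan(|n_h|/n_z) = arctan(0.250/0.816) = 17.1°.
Dip direction = azimuth of (n_x, n_y) = atan2(-0.065, -0.242) = 195°.

true dip 17°, dip direction 195°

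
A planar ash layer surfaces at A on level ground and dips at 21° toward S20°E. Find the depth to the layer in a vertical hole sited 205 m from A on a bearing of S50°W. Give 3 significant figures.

26.9 m

The hole lies 70° from the dip direction, so the down-dip offset is 205 × cos 70° = 70.11 m.
Depth = down-dip offset × tan(dip) = 70.11 × tan 21° = 70.11 × 0.3839
Depth = 26.91 m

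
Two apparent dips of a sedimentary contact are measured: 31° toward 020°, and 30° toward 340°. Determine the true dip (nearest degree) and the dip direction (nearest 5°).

true dip 32°, dip direction 005°

Represent each trace as a vector plunging at its apparent dip toward its trend (east-north-up frame): v₁ = (0.293, 0.805, -0.515), v₂ = (-0.296, 0.814, -0.500).
n = v₁ × v₂ = (0.016, 0.299, 0.477) (taken with n_z > 0).
tan δ = √(n_x²+n_y²)/n_z = 0.300/0.477, so δ = 32.1°.
Dip direction = atan2(0.016, 0.299) = 3° (azimuth of n's horizontal projection).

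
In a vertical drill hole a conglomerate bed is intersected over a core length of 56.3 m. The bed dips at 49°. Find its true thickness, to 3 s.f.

True thickness t = h · cos(dip) = 56.3 × cos 49°
t = 56.3 × 0.6561 = 36.936 m

36.9 m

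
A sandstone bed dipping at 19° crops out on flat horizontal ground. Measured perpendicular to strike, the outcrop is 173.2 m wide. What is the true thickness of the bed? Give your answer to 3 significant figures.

56.4 m

True thickness t = w · sin(dip) = 173.2 × sin 19°
t = 173.2 × 0.3256 = 56.388 m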